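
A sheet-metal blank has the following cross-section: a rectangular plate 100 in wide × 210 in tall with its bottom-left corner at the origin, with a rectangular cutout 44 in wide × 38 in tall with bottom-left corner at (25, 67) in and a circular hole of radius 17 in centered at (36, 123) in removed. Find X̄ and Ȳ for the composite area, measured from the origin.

X̄ = 50.96 in, Ȳ = 105.84 in

plate: A = 100 × 210 = 21000.00, centroid at (50.00, 105.00).
hole 1: A = −(44 × 38) = -1672.00, centroid at (47.00, 86.00).
hole 2: A = −π·17² = -907.92, centroid at (36.00, 123.00).
ΣA = 18420.08 in²
ΣAX̄ = (21000.00)(50.00) + (-1672.00)(47.00) + (-907.92)(36.00) = 938730.87 in³
ΣAȲ = (21000.00)(105.00) + (-1672.00)(86.00) + (-907.92)(123.00) = 1949533.81 in³
X̄ = 938730.87 / 18420.08 = 50.96 in
Ȳ = 1949533.81 / 18420.08 = 105.84 in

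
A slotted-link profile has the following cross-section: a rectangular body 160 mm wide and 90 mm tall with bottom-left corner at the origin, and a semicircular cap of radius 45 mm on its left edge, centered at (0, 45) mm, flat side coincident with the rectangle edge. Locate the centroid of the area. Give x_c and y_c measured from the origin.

x_c = 62.07 mm, y_c = 45.00 mm

Part | A | x̄ᵢ | ȳᵢ | A·x̄ᵢ | A·ȳᵢ
rectangular body | 14400.00 | 80.00 | 45.00 | 1152000.00 | 648000.00
semicircular end | 3180.86 | -19.10 | 45.00 | -60750.00 | 143138.82
Σ | 17580.86 |  |  | 1091250.00 | 791138.82
x_c = 1091250.00 / 17580.86 = 62.07 mm
y_c = 791138.82 / 17580.86 = 45.00 mm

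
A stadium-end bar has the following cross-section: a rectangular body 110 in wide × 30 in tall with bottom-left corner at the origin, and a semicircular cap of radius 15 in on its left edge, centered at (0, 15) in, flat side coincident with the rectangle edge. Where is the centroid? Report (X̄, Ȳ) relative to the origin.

rectangular body: A = 110 × 30 = 3300.00, centroid at (55.00, 15.00).
semicircular end: A = ½π·15² = 353.43, centroid at (-6.37, 15.00).
ΣA = 3653.43 in², ΣAX̄ = 179250.00 in³, ΣAȲ = 54801.44 in³.
X̄ = 179250.00/3653.43 = 49.06 in; Ȳ = 54801.44/3653.43 = 15.00 in.

X̄ = 49.06 in, Ȳ = 15.00 in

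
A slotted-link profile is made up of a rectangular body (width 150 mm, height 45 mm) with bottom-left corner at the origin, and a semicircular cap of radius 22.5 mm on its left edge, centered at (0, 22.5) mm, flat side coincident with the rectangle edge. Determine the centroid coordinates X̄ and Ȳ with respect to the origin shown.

X̄ = 66.09 mm, Ȳ = 22.50 mm

Part | A | x̄ᵢ | ȳᵢ | A·x̄ᵢ | A·ȳᵢ
rectangular body | 6750.00 | 75.00 | 22.50 | 506250.00 | 151875.00
semicircular end | 795.22 | -9.55 | 22.50 | -7593.75 | 17892.35
Σ | 7545.22 |  |  | 498656.25 | 169767.35
X̄ = 498656.25 / 7545.22 = 66.09 mm
Ȳ = 169767.35 / 7545.22 = 22.50 mm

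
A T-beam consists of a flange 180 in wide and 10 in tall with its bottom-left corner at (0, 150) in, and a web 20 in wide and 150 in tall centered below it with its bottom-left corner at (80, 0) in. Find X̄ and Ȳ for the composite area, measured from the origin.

X̄ = 90.00 in, Ȳ = 105.00 in

web: A = 20 × 150 = 3000.00, centroid at (90.00, 75.00).
flange: A = 180 × 10 = 1800.00, centroid at (90.00, 155.00).
ΣA = 4800.00 in²
ΣAX̄ = (3000.00)(90.00) + (1800.00)(90.00) = 432000.00 in³
ΣAȲ = (3000.00)(75.00) + (1800.00)(155.00) = 504000.00 in³
X̄ = 432000.00 / 4800.00 = 90.00 in
Ȳ = 504000.00 / 4800.00 = 105.00 in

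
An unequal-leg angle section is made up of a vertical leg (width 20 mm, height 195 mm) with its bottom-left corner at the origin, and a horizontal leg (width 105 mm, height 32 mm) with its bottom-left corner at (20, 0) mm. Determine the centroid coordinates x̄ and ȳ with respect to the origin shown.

vertical leg: A = 20 × 195 = 3900.00, centroid at (10.00, 97.50).
horizontal leg: A = 105 × 32 = 3360.00, centroid at (72.50, 16.00).
ΣA = 7260.00 mm², ΣAx̄ = 282600.00 mm³, ΣAȳ = 434010.00 mm³.
x̄ = 282600.00/7260.00 = 38.93 mm; ȳ = 434010.00/7260.00 = 59.78 mm.

x̄ = 38.93 mm, ȳ = 59.78 mm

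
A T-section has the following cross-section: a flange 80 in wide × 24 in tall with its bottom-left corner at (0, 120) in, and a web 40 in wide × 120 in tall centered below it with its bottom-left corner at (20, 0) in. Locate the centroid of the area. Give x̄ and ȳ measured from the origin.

x̄ = 40.00 in, ȳ = 80.57 in

Part | A | x̄ᵢ | ȳᵢ | A·x̄ᵢ | A·ȳᵢ
web | 4800.00 | 40.00 | 60.00 | 192000.00 | 288000.00
flange | 1920.00 | 40.00 | 132.00 | 76800.00 | 253440.00
Σ | 6720.00 |  |  | 268800.00 | 541440.00
x̄ = 268800.00 / 6720.00 = 40.00 in
ȳ = 541440.00 / 6720.00 = 80.57 in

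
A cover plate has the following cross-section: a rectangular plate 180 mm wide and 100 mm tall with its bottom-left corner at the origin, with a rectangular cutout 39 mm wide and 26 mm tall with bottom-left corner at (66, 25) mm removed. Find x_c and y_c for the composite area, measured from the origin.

x_c = 90.27 mm, y_c = 50.72 mm

plate: A = 180 × 100 = 18000.00, centroid at (90.00, 50.00).
hole: A = −(39 × 26) = -1014.00, centroid at (85.50, 38.00).
ΣA = 16986.00 mm², ΣAx_c = 1533303.00 mm³, ΣAy_c = 861468.00 mm³.
x_c = 1533303.00/16986.00 = 90.27 mm; y_c = 861468.00/16986.00 = 50.72 mm.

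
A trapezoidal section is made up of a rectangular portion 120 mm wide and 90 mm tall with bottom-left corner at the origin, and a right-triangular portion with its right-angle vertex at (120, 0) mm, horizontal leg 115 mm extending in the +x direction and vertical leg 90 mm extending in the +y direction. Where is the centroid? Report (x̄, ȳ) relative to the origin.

Part | A | x̄ᵢ | ȳᵢ | A·x̄ᵢ | A·ȳᵢ
rectangular portion | 10800.00 | 60.00 | 45.00 | 648000.00 | 486000.00
triangular portion | 5175.00 | 158.33 | 30.00 | 819375.00 | 155250.00
Σ | 15975.00 |  |  | 1467375.00 | 641250.00
x̄ = 1467375.00 / 15975.00 = 91.85 mm
ȳ = 641250.00 / 15975.00 = 40.14 mm

x̄ = 91.85 mm, ȳ = 40.14 mm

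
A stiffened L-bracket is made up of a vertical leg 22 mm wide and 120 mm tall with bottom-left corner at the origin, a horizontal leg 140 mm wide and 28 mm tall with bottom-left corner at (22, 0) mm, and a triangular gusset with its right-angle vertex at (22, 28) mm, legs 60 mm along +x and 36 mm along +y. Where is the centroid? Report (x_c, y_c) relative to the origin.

Part | A | x̄ᵢ | ȳᵢ | A·x̄ᵢ | A·ȳᵢ
vertical leg | 2640.00 | 11.00 | 60.00 | 29040.00 | 158400.00
horizontal leg | 3920.00 | 92.00 | 14.00 | 360640.00 | 54880.00
gusset | 1080.00 | 42.00 | 40.00 | 45360.00 | 43200.00
Σ | 7640.00 |  |  | 435040.00 | 256480.00
x_c = 435040.00 / 7640.00 = 56.94 mm
y_c = 256480.00 / 7640.00 = 33.57 mm

x_c = 56.94 mm, y_c = 33.57 mm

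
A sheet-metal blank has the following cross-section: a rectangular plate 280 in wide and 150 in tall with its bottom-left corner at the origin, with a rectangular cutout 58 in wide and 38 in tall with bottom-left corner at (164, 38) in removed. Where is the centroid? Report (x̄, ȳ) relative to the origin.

plate: A = 280 × 150 = 42000.00, centroid at (140.00, 75.00).
hole: A = −(58 × 38) = -2204.00, centroid at (193.00, 57.00).
ΣA = 39796.00 in²
ΣAx̄ = (42000.00)(140.00) + (-2204.00)(193.00) = 5454628.00 in³
ΣAȳ = (42000.00)(75.00) + (-2204.00)(57.00) = 3024372.00 in³
x̄ = 5454628.00 / 39796.00 = 137.06 in
ȳ = 3024372.00 / 39796.00 = 76.00 in

x̄ = 137.06 in, ȳ = 76.00 in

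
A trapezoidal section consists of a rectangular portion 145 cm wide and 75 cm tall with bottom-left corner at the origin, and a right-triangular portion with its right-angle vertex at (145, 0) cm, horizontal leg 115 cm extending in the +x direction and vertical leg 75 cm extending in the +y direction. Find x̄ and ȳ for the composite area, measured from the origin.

x̄ = 103.97 cm, ȳ = 33.95 cm

rectangular portion: A = 145 × 75 = 10875.00, centroid at (72.50, 37.50).
triangular portion: A = ½·115·75 = 4312.50, centroid at (183.33, 25.00).
ΣA = 15187.50 cm²
ΣAx̄ = (10875.00)(72.50) + (4312.50)(183.33) = 1579062.50 cm³
ΣAȳ = (10875.00)(37.50) + (4312.50)(25.00) = 515625.00 cm³
x̄ = 1579062.50 / 15187.50 = 103.97 cm
ȳ = 515625.00 / 15187.50 = 33.95 cm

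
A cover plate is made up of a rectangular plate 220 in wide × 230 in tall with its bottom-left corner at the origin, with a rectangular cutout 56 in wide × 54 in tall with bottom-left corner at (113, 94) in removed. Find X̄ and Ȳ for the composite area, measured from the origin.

X̄ = 108.03 in, Ȳ = 114.62 in

Part | A | x̄ᵢ | ȳᵢ | A·x̄ᵢ | A·ȳᵢ
plate | 50600.00 | 110.00 | 115.00 | 5566000.00 | 5819000.00
hole | -3024.00 | 141.00 | 121.00 | -426384.00 | -365904.00
Σ | 47576.00 |  |  | 5139616.00 | 5453096.00
X̄ = 5139616.00 / 47576.00 = 108.03 in
Ȳ = 5453096.00 / 47576.00 = 114.62 in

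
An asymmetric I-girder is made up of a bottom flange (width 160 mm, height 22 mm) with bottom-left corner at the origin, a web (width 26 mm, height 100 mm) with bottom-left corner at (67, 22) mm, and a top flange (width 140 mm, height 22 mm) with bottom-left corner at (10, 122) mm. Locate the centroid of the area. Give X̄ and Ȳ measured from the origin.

bottom flange: A = 160 × 22 = 3520.00, centroid at (80.00, 11.00).
web: A = 26 × 100 = 2600.00, centroid at (80.00, 72.00).
top flange: A = 140 × 22 = 3080.00, centroid at (80.00, 133.00).
ΣA = 9200.00 mm²
ΣAX̄ = (3520.00)(80.00) + (2600.00)(80.00) + (3080.00)(80.00) = 736000.00 mm³
ΣAȲ = (3520.00)(11.00) + (2600.00)(72.00) + (3080.00)(133.00) = 635560.00 mm³
X̄ = 736000.00 / 9200.00 = 80.00 mm
Ȳ = 635560.00 / 9200.00 = 69.08 mm

X̄ = 80.00 mm, Ȳ = 69.08 mm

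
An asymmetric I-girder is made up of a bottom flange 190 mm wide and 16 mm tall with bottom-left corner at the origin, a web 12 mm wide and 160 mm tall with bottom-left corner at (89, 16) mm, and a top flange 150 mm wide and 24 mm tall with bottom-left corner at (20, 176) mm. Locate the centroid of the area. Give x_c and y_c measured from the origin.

x_c = 95.00 mm, y_c = 103.44 mm

bottom flange: A = 190 × 16 = 3040.00, centroid at (95.00, 8.00).
web: A = 12 × 160 = 1920.00, centroid at (95.00, 96.00).
top flange: A = 150 × 24 = 3600.00, centroid at (95.00, 188.00).
ΣA = 8560.00 mm²
ΣAx_c = (3040.00)(95.00) + (1920.00)(95.00) + (3600.00)(95.00) = 813200.00 mm³
ΣAy_c = (3040.00)(8.00) + (1920.00)(96.00) + (3600.00)(188.00) = 885440.00 mm³
x_c = 813200.00 / 8560.00 = 95.00 mm
y_c = 885440.00 / 8560.00 = 103.44 mm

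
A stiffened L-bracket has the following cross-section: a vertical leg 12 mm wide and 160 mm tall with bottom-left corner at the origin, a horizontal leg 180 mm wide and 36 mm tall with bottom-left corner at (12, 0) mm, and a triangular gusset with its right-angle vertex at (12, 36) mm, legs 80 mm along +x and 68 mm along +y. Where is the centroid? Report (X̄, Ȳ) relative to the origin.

vertical leg: A = 12 × 160 = 1920.00, centroid at (6.00, 80.00).
horizontal leg: A = 180 × 36 = 6480.00, centroid at (102.00, 18.00).
gusset: A = ½·80·68 = 2720.00, centroid at (38.67, 58.67).
ΣA = 11120.00 mm², ΣAX̄ = 777653.33 mm³, ΣAȲ = 429813.33 mm³.
X̄ = 777653.33/11120.00 = 69.93 mm; Ȳ = 429813.33/11120.00 = 38.65 mm.

X̄ = 69.93 mm, Ȳ = 38.65 mm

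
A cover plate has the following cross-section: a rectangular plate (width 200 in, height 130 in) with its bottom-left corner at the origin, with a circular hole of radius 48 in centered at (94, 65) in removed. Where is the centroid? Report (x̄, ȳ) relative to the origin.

plate: A = 200 × 130 = 26000.00, centroid at (100.00, 65.00).
hole: A = −π·48² = -7238.23, centroid at (94.00, 65.00).
ΣA = 18761.77 in², ΣAx̄ = 1919606.43 in³, ΣAȳ = 1219515.08 in³.
x̄ = 1919606.43/18761.77 = 102.31 in; ȳ = 1219515.08/18761.77 = 65.00 in.

x̄ = 102.31 in, ȳ = 65.00 in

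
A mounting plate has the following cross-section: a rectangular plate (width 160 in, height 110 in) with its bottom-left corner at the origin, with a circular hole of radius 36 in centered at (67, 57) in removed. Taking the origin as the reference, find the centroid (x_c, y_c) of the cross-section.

x_c = 83.91 in, y_c = 54.40 in

plate: A = 160 × 110 = 17600.00, centroid at (80.00, 55.00).
hole: A = −π·36² = -4071.50, centroid at (67.00, 57.00).
ΣA = 13528.50 in², ΣAx_c = 1135209.23 in³, ΣAy_c = 735924.27 in³.
x_c = 1135209.23/13528.50 = 83.91 in; y_c = 735924.27/13528.50 = 54.40 in.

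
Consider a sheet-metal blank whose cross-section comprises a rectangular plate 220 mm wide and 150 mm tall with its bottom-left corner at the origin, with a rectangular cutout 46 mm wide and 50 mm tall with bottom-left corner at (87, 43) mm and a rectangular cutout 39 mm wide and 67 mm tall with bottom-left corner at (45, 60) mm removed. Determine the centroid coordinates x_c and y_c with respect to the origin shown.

x_c = 114.23 mm, y_c = 73.85 mm

plate: A = 220 × 150 = 33000.00, centroid at (110.00, 75.00).
hole 1: A = −(46 × 50) = -2300.00, centroid at (110.00, 68.00).
hole 2: A = −(39 × 67) = -2613.00, centroid at (64.50, 93.50).
ΣA = 28087.00 mm², ΣAx_c = 3208461.50 mm³, ΣAy_c = 2074284.50 mm³.
x_c = 3208461.50/28087.00 = 114.23 mm; y_c = 2074284.50/28087.00 = 73.85 mm.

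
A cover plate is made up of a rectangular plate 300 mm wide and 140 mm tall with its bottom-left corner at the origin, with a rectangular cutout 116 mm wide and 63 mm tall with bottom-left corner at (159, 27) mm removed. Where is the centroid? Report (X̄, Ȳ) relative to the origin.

Part | A | x̄ᵢ | ȳᵢ | A·x̄ᵢ | A·ȳᵢ
plate | 42000.00 | 150.00 | 70.00 | 6300000.00 | 2940000.00
hole | -7308.00 | 217.00 | 58.50 | -1585836.00 | -427518.00
Σ | 34692.00 |  |  | 4714164.00 | 2512482.00
X̄ = 4714164.00 / 34692.00 = 135.89 mm
Ȳ = 2512482.00 / 34692.00 = 72.42 mm

X̄ = 135.89 mm, Ȳ = 72.42 mm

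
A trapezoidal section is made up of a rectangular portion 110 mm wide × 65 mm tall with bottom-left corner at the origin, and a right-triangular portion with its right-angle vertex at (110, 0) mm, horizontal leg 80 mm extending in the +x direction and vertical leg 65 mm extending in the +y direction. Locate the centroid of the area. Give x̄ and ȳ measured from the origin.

x̄ = 76.78 mm, ȳ = 29.61 mm

Part | A | x̄ᵢ | ȳᵢ | A·x̄ᵢ | A·ȳᵢ
rectangular portion | 7150.00 | 55.00 | 32.50 | 393250.00 | 232375.00
triangular portion | 2600.00 | 136.67 | 21.67 | 355333.33 | 56333.33
Σ | 9750.00 |  |  | 748583.33 | 288708.33
x̄ = 748583.33 / 9750.00 = 76.78 mm
ȳ = 288708.33 / 9750.00 = 29.61 mm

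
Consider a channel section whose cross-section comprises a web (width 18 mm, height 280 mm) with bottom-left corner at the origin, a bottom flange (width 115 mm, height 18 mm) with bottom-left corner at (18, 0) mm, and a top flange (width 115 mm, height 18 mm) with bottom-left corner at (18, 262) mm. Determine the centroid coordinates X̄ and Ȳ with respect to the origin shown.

X̄ = 38.99 mm, Ȳ = 140.00 mm

web: A = 18 × 280 = 5040.00, centroid at (9.00, 140.00).
bottom flange: A = 115 × 18 = 2070.00, centroid at (75.50, 9.00).
top flange: A = 115 × 18 = 2070.00, centroid at (75.50, 271.00).
ΣA = 9180.00 mm²
ΣAX̄ = (5040.00)(9.00) + (2070.00)(75.50) + (2070.00)(75.50) = 357930.00 mm³
ΣAȲ = (5040.00)(140.00) + (2070.00)(9.00) + (2070.00)(271.00) = 1285200.00 mm³
X̄ = 357930.00 / 9180.00 = 38.99 mm
Ȳ = 1285200.00 / 9180.00 = 140.00 mm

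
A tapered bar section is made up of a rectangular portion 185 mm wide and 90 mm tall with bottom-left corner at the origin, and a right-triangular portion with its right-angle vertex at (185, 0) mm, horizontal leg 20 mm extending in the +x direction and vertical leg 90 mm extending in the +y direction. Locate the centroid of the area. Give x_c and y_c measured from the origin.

Part | A | x̄ᵢ | ȳᵢ | A·x̄ᵢ | A·ȳᵢ
rectangular portion | 16650.00 | 92.50 | 45.00 | 1540125.00 | 749250.00
triangular portion | 900.00 | 191.67 | 30.00 | 172500.00 | 27000.00
Σ | 17550.00 |  |  | 1712625.00 | 776250.00
x_c = 1712625.00 / 17550.00 = 97.59 mm
y_c = 776250.00 / 17550.00 = 44.23 mm

x_c = 97.59 mm, y_c = 44.23 mm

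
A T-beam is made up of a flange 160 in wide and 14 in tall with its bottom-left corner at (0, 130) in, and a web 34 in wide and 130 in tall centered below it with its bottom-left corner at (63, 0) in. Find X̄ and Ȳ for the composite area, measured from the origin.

X̄ = 80.00 in, Ȳ = 89.22 in

web: A = 34 × 130 = 4420.00, centroid at (80.00, 65.00).
flange: A = 160 × 14 = 2240.00, centroid at (80.00, 137.00).
ΣA = 6660.00 in²
ΣAX̄ = (4420.00)(80.00) + (2240.00)(80.00) = 532800.00 in³
ΣAȲ = (4420.00)(65.00) + (2240.00)(137.00) = 594180.00 in³
X̄ = 532800.00 / 6660.00 = 80.00 in
Ȳ = 594180.00 / 6660.00 = 89.22 in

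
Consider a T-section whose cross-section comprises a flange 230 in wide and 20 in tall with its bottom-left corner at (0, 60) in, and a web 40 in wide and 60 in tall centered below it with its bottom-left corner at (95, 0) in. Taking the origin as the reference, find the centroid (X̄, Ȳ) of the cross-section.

X̄ = 115.00 in, Ȳ = 56.29 in

web: A = 40 × 60 = 2400.00, centroid at (115.00, 30.00).
flange: A = 230 × 20 = 4600.00, centroid at (115.00, 70.00).
ΣA = 7000.00 in², ΣAX̄ = 805000.00 in³, ΣAȲ = 394000.00 in³.
X̄ = 805000.00/7000.00 = 115.00 in; Ȳ = 394000.00/7000.00 = 56.29 in.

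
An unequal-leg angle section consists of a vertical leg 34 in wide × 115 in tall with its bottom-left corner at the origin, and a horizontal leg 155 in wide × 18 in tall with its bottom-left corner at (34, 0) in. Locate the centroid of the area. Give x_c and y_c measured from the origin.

x_c = 56.35 in, y_c = 37.30 in

vertical leg: A = 34 × 115 = 3910.00, centroid at (17.00, 57.50).
horizontal leg: A = 155 × 18 = 2790.00, centroid at (111.50, 9.00).
ΣA = 6700.00 in²
ΣAx_c = (3910.00)(17.00) + (2790.00)(111.50) = 377555.00 in³
ΣAy_c = (3910.00)(57.50) + (2790.00)(9.00) = 249935.00 in³
x_c = 377555.00 / 6700.00 = 56.35 in
y_c = 249935.00 / 6700.00 = 37.30 in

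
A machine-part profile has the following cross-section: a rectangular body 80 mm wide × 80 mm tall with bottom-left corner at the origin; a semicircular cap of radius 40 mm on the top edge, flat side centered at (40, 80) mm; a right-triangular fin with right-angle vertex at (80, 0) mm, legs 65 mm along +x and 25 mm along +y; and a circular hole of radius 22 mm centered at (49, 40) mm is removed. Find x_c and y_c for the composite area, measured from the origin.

rectangular body: A = 80 × 80 = 6400.00, centroid at (40.00, 40.00).
semicircular top: A = ½π·40² = 2513.27, centroid at (40.00, 96.98).
triangular fin: A = ½·65·25 = 812.50, centroid at (101.67, 8.33).
hole: A = −π·22² = -1520.53, centroid at (49.00, 40.00).
ΣA = 8205.24 mm²
ΣAx_c = (6400.00)(40.00) + (2513.27)(40.00) + (812.50)(101.67) + (-1520.53)(49.00) = 364629.12 mm³
ΣAy_c = (6400.00)(40.00) + (2513.27)(96.98) + (812.50)(8.33) + (-1520.53)(40.00) = 445678.20 mm³
x_c = 364629.12 / 8205.24 = 44.44 mm
y_c = 445678.20 / 8205.24 = 54.32 mm

x_c = 44.44 mm, y_c = 54.32 mm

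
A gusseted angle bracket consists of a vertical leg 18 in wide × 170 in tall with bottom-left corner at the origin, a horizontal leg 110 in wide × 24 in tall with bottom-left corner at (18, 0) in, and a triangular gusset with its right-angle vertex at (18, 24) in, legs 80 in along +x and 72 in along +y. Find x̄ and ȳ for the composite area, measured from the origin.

x̄ = 40.66 in, ȳ = 50.12 in

vertical leg: A = 18 × 170 = 3060.00, centroid at (9.00, 85.00).
horizontal leg: A = 110 × 24 = 2640.00, centroid at (73.00, 12.00).
gusset: A = ½·80·72 = 2880.00, centroid at (44.67, 48.00).
ΣA = 8580.00 in², ΣAx̄ = 348900.00 in³, ΣAȳ = 430020.00 in³.
x̄ = 348900.00/8580.00 = 40.66 in; ȳ = 430020.00/8580.00 = 50.12 in.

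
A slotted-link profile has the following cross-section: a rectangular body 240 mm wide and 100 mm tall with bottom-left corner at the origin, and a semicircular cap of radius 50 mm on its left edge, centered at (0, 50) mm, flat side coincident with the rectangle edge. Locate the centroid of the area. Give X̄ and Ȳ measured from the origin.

X̄ = 100.14 mm, Ȳ = 50.00 mm

Part | A | x̄ᵢ | ȳᵢ | A·x̄ᵢ | A·ȳᵢ
rectangular body | 24000.00 | 120.00 | 50.00 | 2880000.00 | 1200000.00
semicircular end | 3926.99 | -21.22 | 50.00 | -83333.33 | 196349.54
Σ | 27926.99 |  |  | 2796666.67 | 1396349.54
X̄ = 2796666.67 / 27926.99 = 100.14 mm
Ȳ = 1396349.54 / 27926.99 = 50.00 mm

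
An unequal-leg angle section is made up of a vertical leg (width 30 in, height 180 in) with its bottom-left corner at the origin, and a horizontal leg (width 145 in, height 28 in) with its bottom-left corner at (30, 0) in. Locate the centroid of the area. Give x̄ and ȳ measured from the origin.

x̄ = 52.55 in, ȳ = 57.38 in

Part | A | x̄ᵢ | ȳᵢ | A·x̄ᵢ | A·ȳᵢ
vertical leg | 5400.00 | 15.00 | 90.00 | 81000.00 | 486000.00
horizontal leg | 4060.00 | 102.50 | 14.00 | 416150.00 | 56840.00
Σ | 9460.00 |  |  | 497150.00 | 542840.00
x̄ = 497150.00 / 9460.00 = 52.55 in
ȳ = 542840.00 / 9460.00 = 57.38 in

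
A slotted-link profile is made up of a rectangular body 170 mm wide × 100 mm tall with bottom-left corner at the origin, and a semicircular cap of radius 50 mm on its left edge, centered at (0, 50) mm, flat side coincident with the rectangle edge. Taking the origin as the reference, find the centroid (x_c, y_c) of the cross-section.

x_c = 65.07 mm, y_c = 50.00 mm

Part | A | x̄ᵢ | ȳᵢ | A·x̄ᵢ | A·ȳᵢ
rectangular body | 17000.00 | 85.00 | 50.00 | 1445000.00 | 850000.00
semicircular end | 3926.99 | -21.22 | 50.00 | -83333.33 | 196349.54
Σ | 20926.99 |  |  | 1361666.67 | 1046349.54
x_c = 1361666.67 / 20926.99 = 65.07 mm
y_c = 1046349.54 / 20926.99 = 50.00 mm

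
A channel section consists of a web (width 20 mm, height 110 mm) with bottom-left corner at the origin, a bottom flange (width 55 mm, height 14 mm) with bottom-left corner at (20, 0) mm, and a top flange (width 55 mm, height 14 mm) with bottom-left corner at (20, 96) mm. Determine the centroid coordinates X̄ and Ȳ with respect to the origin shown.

X̄ = 25.44 mm, Ȳ = 55.00 mm

web: A = 20 × 110 = 2200.00, centroid at (10.00, 55.00).
bottom flange: A = 55 × 14 = 770.00, centroid at (47.50, 7.00).
top flange: A = 55 × 14 = 770.00, centroid at (47.50, 103.00).
ΣA = 3740.00 mm²
ΣAX̄ = (2200.00)(10.00) + (770.00)(47.50) + (770.00)(47.50) = 95150.00 mm³
ΣAȲ = (2200.00)(55.00) + (770.00)(7.00) + (770.00)(103.00) = 205700.00 mm³
X̄ = 95150.00 / 3740.00 = 25.44 mm
Ȳ = 205700.00 / 3740.00 = 55.00 mm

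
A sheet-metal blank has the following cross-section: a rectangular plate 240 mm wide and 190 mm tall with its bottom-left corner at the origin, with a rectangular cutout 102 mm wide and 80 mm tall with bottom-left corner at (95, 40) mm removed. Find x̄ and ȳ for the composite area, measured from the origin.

x̄ = 114.33 mm, ȳ = 98.27 mm

plate: A = 240 × 190 = 45600.00, centroid at (120.00, 95.00).
hole: A = −(102 × 80) = -8160.00, centroid at (146.00, 80.00).
ΣA = 37440.00 mm²
ΣAx̄ = (45600.00)(120.00) + (-8160.00)(146.00) = 4280640.00 mm³
ΣAȳ = (45600.00)(95.00) + (-8160.00)(80.00) = 3679200.00 mm³
x̄ = 4280640.00 / 37440.00 = 114.33 mm
ȳ = 3679200.00 / 37440.00 = 98.27 mm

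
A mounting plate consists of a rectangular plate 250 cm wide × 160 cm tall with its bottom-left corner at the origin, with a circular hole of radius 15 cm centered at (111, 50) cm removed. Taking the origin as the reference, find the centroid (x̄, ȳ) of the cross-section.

x̄ = 125.25 cm, ȳ = 80.54 cm

plate: A = 250 × 160 = 40000.00, centroid at (125.00, 80.00).
hole: A = −π·15² = -706.86, centroid at (111.00, 50.00).
ΣA = 39293.14 cm², ΣAx̄ = 4921538.72 cm³, ΣAȳ = 3164657.08 cm³.
x̄ = 4921538.72/39293.14 = 125.25 cm; ȳ = 3164657.08/39293.14 = 80.54 cm.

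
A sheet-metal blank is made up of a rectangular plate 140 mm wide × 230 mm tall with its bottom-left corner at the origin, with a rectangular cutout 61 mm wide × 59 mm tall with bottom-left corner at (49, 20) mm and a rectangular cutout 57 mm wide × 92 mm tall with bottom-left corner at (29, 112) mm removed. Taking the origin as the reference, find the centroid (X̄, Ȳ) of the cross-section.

Part | A | x̄ᵢ | ȳᵢ | A·x̄ᵢ | A·ȳᵢ
plate | 32200.00 | 70.00 | 115.00 | 2254000.00 | 3703000.00
hole 1 | -3599.00 | 79.50 | 49.50 | -286120.50 | -178150.50
hole 2 | -5244.00 | 57.50 | 158.00 | -301530.00 | -828552.00
Σ | 23357.00 |  |  | 1666349.50 | 2696297.50
X̄ = 1666349.50 / 23357.00 = 71.34 mm
Ȳ = 2696297.50 / 23357.00 = 115.44 mm

X̄ = 71.34 mm, Ȳ = 115.44 mm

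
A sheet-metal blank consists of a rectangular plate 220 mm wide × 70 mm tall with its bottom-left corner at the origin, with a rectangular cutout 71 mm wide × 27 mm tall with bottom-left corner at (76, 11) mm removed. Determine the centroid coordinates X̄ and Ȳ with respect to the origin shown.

plate: A = 220 × 70 = 15400.00, centroid at (110.00, 35.00).
hole: A = −(71 × 27) = -1917.00, centroid at (111.50, 24.50).
ΣA = 13483.00 mm²
ΣAX̄ = (15400.00)(110.00) + (-1917.00)(111.50) = 1480254.50 mm³
ΣAȲ = (15400.00)(35.00) + (-1917.00)(24.50) = 492033.50 mm³
X̄ = 1480254.50 / 13483.00 = 109.79 mm
Ȳ = 492033.50 / 13483.00 = 36.49 mm

X̄ = 109.79 mm, Ȳ = 36.49 mm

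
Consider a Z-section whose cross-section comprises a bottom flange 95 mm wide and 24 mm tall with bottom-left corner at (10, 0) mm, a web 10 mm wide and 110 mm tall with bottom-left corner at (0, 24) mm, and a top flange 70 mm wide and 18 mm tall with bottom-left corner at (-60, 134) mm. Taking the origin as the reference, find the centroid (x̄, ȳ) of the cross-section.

x̄ = 22.65 mm, ȳ = 63.46 mm

bottom flange: A = 95 × 24 = 2280.00, centroid at (57.50, 12.00).
web: A = 10 × 110 = 1100.00, centroid at (5.00, 79.00).
top flange: A = 70 × 18 = 1260.00, centroid at (-25.00, 143.00).
ΣA = 4640.00 mm²
ΣAx̄ = (2280.00)(57.50) + (1100.00)(5.00) + (1260.00)(-25.00) = 105100.00 mm³
ΣAȳ = (2280.00)(12.00) + (1100.00)(79.00) + (1260.00)(143.00) = 294440.00 mm³
x̄ = 105100.00 / 4640.00 = 22.65 mm
ȳ = 294440.00 / 4640.00 = 63.46 mm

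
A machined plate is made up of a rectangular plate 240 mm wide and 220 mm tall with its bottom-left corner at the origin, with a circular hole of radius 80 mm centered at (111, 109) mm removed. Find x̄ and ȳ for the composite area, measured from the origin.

x̄ = 125.53 mm, ȳ = 110.61 mm

Part | A | x̄ᵢ | ȳᵢ | A·x̄ᵢ | A·ȳᵢ
plate | 52800.00 | 120.00 | 110.00 | 6336000.00 | 5808000.00
hole | -20106.19 | 111.00 | 109.00 | -2231787.42 | -2191575.04
Σ | 32693.81 |  |  | 4104212.58 | 3616424.96
x̄ = 4104212.58 / 32693.81 = 125.53 mm
ȳ = 3616424.96 / 32693.81 = 110.61 mm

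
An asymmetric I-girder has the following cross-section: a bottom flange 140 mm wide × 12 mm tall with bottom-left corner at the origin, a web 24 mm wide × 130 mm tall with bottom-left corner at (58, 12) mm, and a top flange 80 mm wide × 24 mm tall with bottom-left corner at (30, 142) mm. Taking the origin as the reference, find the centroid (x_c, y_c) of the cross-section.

x_c = 70.00 mm, y_c = 81.25 mm

bottom flange: A = 140 × 12 = 1680.00, centroid at (70.00, 6.00).
web: A = 24 × 130 = 3120.00, centroid at (70.00, 77.00).
top flange: A = 80 × 24 = 1920.00, centroid at (70.00, 154.00).
ΣA = 6720.00 mm², ΣAx_c = 470400.00 mm³, ΣAy_c = 546000.00 mm³.
x_c = 470400.00/6720.00 = 70.00 mm; y_c = 546000.00/6720.00 = 81.25 mm.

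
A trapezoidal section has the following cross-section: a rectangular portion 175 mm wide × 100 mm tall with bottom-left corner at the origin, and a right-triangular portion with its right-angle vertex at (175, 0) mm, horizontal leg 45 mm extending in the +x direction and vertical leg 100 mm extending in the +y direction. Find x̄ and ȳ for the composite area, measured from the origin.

x̄ = 99.18 mm, ȳ = 48.10 mm

rectangular portion: A = 175 × 100 = 17500.00, centroid at (87.50, 50.00).
triangular portion: A = ½·45·100 = 2250.00, centroid at (190.00, 33.33).
ΣA = 19750.00 mm², ΣAx̄ = 1958750.00 mm³, ΣAȳ = 950000.00 mm³.
x̄ = 1958750.00/19750.00 = 99.18 mm; ȳ = 950000.00/19750.00 = 48.10 mm.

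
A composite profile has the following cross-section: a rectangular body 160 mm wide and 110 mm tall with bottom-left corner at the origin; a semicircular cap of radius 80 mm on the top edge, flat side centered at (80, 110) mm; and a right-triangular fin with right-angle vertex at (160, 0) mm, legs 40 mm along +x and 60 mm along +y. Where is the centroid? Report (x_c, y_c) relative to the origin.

Part | A | x̄ᵢ | ȳᵢ | A·x̄ᵢ | A·ȳᵢ
rectangular body | 17600.00 | 80.00 | 55.00 | 1408000.00 | 968000.00
semicircular top | 10053.10 | 80.00 | 143.95 | 804247.72 | 1447173.95
triangular fin | 1200.00 | 173.33 | 20.00 | 208000.00 | 24000.00
Σ | 28853.10 |  |  | 2420247.72 | 2439173.95
x_c = 2420247.72 / 28853.10 = 83.88 mm
y_c = 2439173.95 / 28853.10 = 84.54 mm

x_c = 83.88 mm, y_c = 84.54 mm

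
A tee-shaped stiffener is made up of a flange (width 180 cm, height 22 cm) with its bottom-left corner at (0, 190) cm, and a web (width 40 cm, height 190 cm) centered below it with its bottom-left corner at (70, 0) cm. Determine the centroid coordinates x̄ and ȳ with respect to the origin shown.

web: A = 40 × 190 = 7600.00, centroid at (90.00, 95.00).
flange: A = 180 × 22 = 3960.00, centroid at (90.00, 201.00).
ΣA = 11560.00 cm², ΣAx̄ = 1040400.00 cm³, ΣAȳ = 1517960.00 cm³.
x̄ = 1040400.00/11560.00 = 90.00 cm; ȳ = 1517960.00/11560.00 = 131.31 cm.

x̄ = 90.00 cm, ȳ = 131.31 cm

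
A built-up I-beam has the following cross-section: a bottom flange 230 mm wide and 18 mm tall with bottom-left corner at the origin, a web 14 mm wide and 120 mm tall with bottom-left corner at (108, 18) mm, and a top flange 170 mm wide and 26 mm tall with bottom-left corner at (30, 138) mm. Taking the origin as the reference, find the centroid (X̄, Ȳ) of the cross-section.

Part | A | x̄ᵢ | ȳᵢ | A·x̄ᵢ | A·ȳᵢ
bottom flange | 4140.00 | 115.00 | 9.00 | 476100.00 | 37260.00
web | 1680.00 | 115.00 | 78.00 | 193200.00 | 131040.00
top flange | 4420.00 | 115.00 | 151.00 | 508300.00 | 667420.00
Σ | 10240.00 |  |  | 1177600.00 | 835720.00
X̄ = 1177600.00 / 10240.00 = 115.00 mm
Ȳ = 835720.00 / 10240.00 = 81.61 mm

X̄ = 115.00 mm, Ȳ = 81.61 mm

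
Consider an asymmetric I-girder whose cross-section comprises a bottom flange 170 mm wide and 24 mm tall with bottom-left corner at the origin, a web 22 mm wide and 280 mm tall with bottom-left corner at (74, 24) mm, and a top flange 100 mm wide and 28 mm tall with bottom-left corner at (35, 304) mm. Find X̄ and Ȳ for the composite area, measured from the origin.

bottom flange: A = 170 × 24 = 4080.00, centroid at (85.00, 12.00).
web: A = 22 × 280 = 6160.00, centroid at (85.00, 164.00).
top flange: A = 100 × 28 = 2800.00, centroid at (85.00, 318.00).
ΣA = 13040.00 mm², ΣAX̄ = 1108400.00 mm³, ΣAȲ = 1949600.00 mm³.
X̄ = 1108400.00/13040.00 = 85.00 mm; Ȳ = 1949600.00/13040.00 = 149.51 mm.

X̄ = 85.00 mm, Ȳ = 149.51 mm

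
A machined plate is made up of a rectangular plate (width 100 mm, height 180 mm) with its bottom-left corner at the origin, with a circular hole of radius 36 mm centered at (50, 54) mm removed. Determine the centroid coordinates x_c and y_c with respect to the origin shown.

x_c = 50.00 mm, y_c = 100.52 mm

plate: A = 100 × 180 = 18000.00, centroid at (50.00, 90.00).
hole: A = −π·36² = -4071.50, centroid at (50.00, 54.00).
ΣA = 13928.50 mm²
ΣAx_c = (18000.00)(50.00) + (-4071.50)(50.00) = 696424.80 mm³
ΣAy_c = (18000.00)(90.00) + (-4071.50)(54.00) = 1400138.78 mm³
x_c = 696424.80 / 13928.50 = 50.00 mm
y_c = 1400138.78 / 13928.50 = 100.52 mm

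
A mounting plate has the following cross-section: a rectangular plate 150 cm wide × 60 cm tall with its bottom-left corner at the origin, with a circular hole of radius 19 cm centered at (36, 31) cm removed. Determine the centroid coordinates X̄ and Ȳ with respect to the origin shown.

Part | A | x̄ᵢ | ȳᵢ | A·x̄ᵢ | A·ȳᵢ
plate | 9000.00 | 75.00 | 30.00 | 675000.00 | 270000.00
hole | -1134.11 | 36.00 | 31.00 | -40828.14 | -35157.56
Σ | 7865.89 |  |  | 634171.86 | 234842.44
X̄ = 634171.86 / 7865.89 = 80.62 cm
Ȳ = 234842.44 / 7865.89 = 29.86 cm

X̄ = 80.62 cm, Ȳ = 29.86 cm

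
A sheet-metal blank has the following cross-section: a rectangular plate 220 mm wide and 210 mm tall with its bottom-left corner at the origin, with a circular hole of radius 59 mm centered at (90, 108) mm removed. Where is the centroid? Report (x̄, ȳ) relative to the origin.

plate: A = 220 × 210 = 46200.00, centroid at (110.00, 105.00).
hole: A = −π·59² = -10935.88, centroid at (90.00, 108.00).
ΣA = 35264.12 mm², ΣAx̄ = 4097770.44 mm³, ΣAȳ = 3669924.53 mm³.
x̄ = 4097770.44/35264.12 = 116.20 mm; ȳ = 3669924.53/35264.12 = 104.07 mm.

x̄ = 116.20 mm, ȳ = 104.07 mm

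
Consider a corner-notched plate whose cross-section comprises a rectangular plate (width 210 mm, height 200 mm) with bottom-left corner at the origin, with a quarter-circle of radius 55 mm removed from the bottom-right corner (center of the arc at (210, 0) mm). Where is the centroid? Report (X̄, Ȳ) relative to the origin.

X̄ = 100.10 mm, Ȳ = 104.60 mm

Part | A | x̄ᵢ | ȳᵢ | A·x̄ᵢ | A·ȳᵢ
plate | 42000.00 | 105.00 | 100.00 | 4410000.00 | 4200000.00
removed quarter-circle | -2375.83 | 186.66 | 23.34 | -443465.85 | -55458.33
Σ | 39624.17 |  |  | 3966534.15 | 4144541.67
X̄ = 3966534.15 / 39624.17 = 100.10 mm
Ȳ = 4144541.67 / 39624.17 = 104.60 mm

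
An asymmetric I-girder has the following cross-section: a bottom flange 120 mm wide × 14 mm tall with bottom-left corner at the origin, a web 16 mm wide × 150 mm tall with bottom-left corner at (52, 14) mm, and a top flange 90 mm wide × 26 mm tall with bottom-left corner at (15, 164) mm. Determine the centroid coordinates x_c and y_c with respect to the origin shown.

x_c = 60.00 mm, y_c = 99.62 mm

bottom flange: A = 120 × 14 = 1680.00, centroid at (60.00, 7.00).
web: A = 16 × 150 = 2400.00, centroid at (60.00, 89.00).
top flange: A = 90 × 26 = 2340.00, centroid at (60.00, 177.00).
ΣA = 6420.00 mm², ΣAx_c = 385200.00 mm³, ΣAy_c = 639540.00 mm³.
x_c = 385200.00/6420.00 = 60.00 mm; y_c = 639540.00/6420.00 = 99.62 mm.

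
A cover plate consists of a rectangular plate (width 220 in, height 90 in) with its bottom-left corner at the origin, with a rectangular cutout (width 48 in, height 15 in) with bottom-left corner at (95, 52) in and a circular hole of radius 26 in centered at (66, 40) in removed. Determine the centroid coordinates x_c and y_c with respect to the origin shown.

x_c = 115.13 in, y_c = 45.01 in

plate: A = 220 × 90 = 19800.00, centroid at (110.00, 45.00).
hole 1: A = −(48 × 15) = -720.00, centroid at (119.00, 59.50).
hole 2: A = −π·26² = -2123.72, centroid at (66.00, 40.00).
ΣA = 16956.28 in²
ΣAx_c = (19800.00)(110.00) + (-720.00)(119.00) + (-2123.72)(66.00) = 1952154.70 in³
ΣAy_c = (19800.00)(45.00) + (-720.00)(59.50) + (-2123.72)(40.00) = 763211.33 in³
x_c = 1952154.70 / 16956.28 = 115.13 in
y_c = 763211.33 / 16956.28 = 45.01 in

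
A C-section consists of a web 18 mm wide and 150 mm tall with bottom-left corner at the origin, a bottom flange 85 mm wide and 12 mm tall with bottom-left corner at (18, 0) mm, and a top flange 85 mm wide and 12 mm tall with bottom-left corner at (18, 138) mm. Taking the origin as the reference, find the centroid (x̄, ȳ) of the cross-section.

web: A = 18 × 150 = 2700.00, centroid at (9.00, 75.00).
bottom flange: A = 85 × 12 = 1020.00, centroid at (60.50, 6.00).
top flange: A = 85 × 12 = 1020.00, centroid at (60.50, 144.00).
ΣA = 4740.00 mm², ΣAx̄ = 147720.00 mm³, ΣAȳ = 355500.00 mm³.
x̄ = 147720.00/4740.00 = 31.16 mm; ȳ = 355500.00/4740.00 = 75.00 mm.

x̄ = 31.16 mm, ȳ = 75.00 mm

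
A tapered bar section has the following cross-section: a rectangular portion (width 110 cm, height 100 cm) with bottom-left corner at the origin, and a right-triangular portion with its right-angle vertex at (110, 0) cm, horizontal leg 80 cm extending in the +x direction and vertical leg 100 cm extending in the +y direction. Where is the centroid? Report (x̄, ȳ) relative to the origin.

x̄ = 76.78 cm, ȳ = 45.56 cm

rectangular portion: A = 110 × 100 = 11000.00, centroid at (55.00, 50.00).
triangular portion: A = ½·80·100 = 4000.00, centroid at (136.67, 33.33).
ΣA = 15000.00 cm²
ΣAx̄ = (11000.00)(55.00) + (4000.00)(136.67) = 1151666.67 cm³
ΣAȳ = (11000.00)(50.00) + (4000.00)(33.33) = 683333.33 cm³
x̄ = 1151666.67 / 15000.00 = 76.78 cm
ȳ = 683333.33 / 15000.00 = 45.56 cm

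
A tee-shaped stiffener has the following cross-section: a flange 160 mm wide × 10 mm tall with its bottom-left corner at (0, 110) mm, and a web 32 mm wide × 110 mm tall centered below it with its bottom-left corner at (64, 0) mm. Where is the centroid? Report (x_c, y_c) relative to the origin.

x_c = 80.00 mm, y_c = 73.75 mm

web: A = 32 × 110 = 3520.00, centroid at (80.00, 55.00).
flange: A = 160 × 10 = 1600.00, centroid at (80.00, 115.00).
ΣA = 5120.00 mm²
ΣAx_c = (3520.00)(80.00) + (1600.00)(80.00) = 409600.00 mm³
ΣAy_c = (3520.00)(55.00) + (1600.00)(115.00) = 377600.00 mm³
x_c = 409600.00 / 5120.00 = 80.00 mm
y_c = 377600.00 / 5120.00 = 73.75 mm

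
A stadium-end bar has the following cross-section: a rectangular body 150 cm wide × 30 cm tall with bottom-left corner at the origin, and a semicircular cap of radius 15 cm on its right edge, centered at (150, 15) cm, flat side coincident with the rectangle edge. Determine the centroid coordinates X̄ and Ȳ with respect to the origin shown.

X̄ = 80.93 cm, Ȳ = 15.00 cm

rectangular body: A = 150 × 30 = 4500.00, centroid at (75.00, 15.00).
semicircular end: A = ½π·15² = 353.43, centroid at (156.37, 15.00).
ΣA = 4853.43 cm²
ΣAX̄ = (4500.00)(75.00) + (353.43)(156.37) = 392764.38 cm³
ΣAȲ = (4500.00)(15.00) + (353.43)(15.00) = 72801.44 cm³
X̄ = 392764.38 / 4853.43 = 80.93 cm
Ȳ = 72801.44 / 4853.43 = 15.00 cm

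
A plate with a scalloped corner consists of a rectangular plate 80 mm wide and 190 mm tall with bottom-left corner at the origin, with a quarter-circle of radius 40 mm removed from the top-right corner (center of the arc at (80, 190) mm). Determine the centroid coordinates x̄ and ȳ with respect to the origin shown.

x̄ = 37.93 mm, ȳ = 87.97 mm

plate: A = 80 × 190 = 15200.00, centroid at (40.00, 95.00).
removed quarter-circle: A = −¼π·40² = -1256.64, centroid at (63.02, 173.02).
ΣA = 13943.36 mm²
ΣAx̄ = (15200.00)(40.00) + (-1256.64)(63.02) = 528802.37 mm³
ΣAȳ = (15200.00)(95.00) + (-1256.64)(173.02) = 1226572.29 mm³
x̄ = 528802.37 / 13943.36 = 37.93 mm
ȳ = 1226572.29 / 13943.36 = 87.97 mm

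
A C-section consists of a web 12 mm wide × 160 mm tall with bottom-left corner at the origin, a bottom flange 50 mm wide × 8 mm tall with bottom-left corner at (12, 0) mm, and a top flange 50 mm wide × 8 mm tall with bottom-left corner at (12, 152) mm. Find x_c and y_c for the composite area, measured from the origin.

Part | A | x̄ᵢ | ȳᵢ | A·x̄ᵢ | A·ȳᵢ
web | 1920.00 | 6.00 | 80.00 | 11520.00 | 153600.00
bottom flange | 400.00 | 37.00 | 4.00 | 14800.00 | 1600.00
top flange | 400.00 | 37.00 | 156.00 | 14800.00 | 62400.00
Σ | 2720.00 |  |  | 41120.00 | 217600.00
x_c = 41120.00 / 2720.00 = 15.12 mm
y_c = 217600.00 / 2720.00 = 80.00 mm

x_c = 15.12 mm, y_c = 80.00 mm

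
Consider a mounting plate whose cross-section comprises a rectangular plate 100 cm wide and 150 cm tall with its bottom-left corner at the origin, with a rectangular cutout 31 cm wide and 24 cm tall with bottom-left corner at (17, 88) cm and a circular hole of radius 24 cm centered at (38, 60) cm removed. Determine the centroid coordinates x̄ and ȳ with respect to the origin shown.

plate: A = 100 × 150 = 15000.00, centroid at (50.00, 75.00).
hole 1: A = −(31 × 24) = -744.00, centroid at (32.50, 100.00).
hole 2: A = −π·24² = -1809.56, centroid at (38.00, 60.00).
ΣA = 12446.44 cm²
ΣAx̄ = (15000.00)(50.00) + (-744.00)(32.50) + (-1809.56)(38.00) = 657056.82 cm³
ΣAȳ = (15000.00)(75.00) + (-744.00)(100.00) + (-1809.56)(60.00) = 942026.56 cm³
x̄ = 657056.82 / 12446.44 = 52.79 cm
ȳ = 942026.56 / 12446.44 = 75.69 cm

x̄ = 52.79 cm, ȳ = 75.69 cm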